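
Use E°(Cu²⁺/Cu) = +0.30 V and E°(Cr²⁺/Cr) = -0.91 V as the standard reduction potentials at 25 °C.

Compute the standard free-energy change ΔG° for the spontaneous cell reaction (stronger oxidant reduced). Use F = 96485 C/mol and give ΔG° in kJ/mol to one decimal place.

-233.5 kJ/mol

Cu²⁺/Cu (E° = +0.30 V) is the cathode; Cr²⁺/Cr (E° = -0.91 V) is the anode, so E°cell = +1.21 V.
Balancing electrons gives n = 2 (lcm of 2 and 2).
ΔG° = −nFE° = −(2)(96485)(+1.21) = -233,494 J = -233.5 kJ/mol.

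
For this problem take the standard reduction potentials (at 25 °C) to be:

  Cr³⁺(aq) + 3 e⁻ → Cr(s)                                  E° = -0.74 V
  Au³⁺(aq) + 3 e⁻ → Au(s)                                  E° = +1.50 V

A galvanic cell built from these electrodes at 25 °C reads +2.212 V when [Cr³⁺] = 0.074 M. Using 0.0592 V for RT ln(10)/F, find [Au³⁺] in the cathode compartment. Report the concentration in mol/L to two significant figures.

Au³⁺/Au is the cathode, Cr³⁺/Cr the anode: E°cell = +2.24 V, n = 3.
Overall reaction: Au³⁺(aq) + Cr(s) → Au(s) + Cr³⁺(aq); Q = [Cr³⁺]^1/[Au³⁺]^1.
From E = E° − (0.0592/n) log Q: log Q = (E° − E)·n/0.0592 = (+2.24 − (+2.212))·3/0.0592 = 1.4189.
So 1·log[Au³⁺] = 1·log(0.074) − log Q = -1.1308 − (1.4189) = -2.5497; [Au³⁺] = 10^(-2.5497) ≈ 0.0028 M.

0.0028 M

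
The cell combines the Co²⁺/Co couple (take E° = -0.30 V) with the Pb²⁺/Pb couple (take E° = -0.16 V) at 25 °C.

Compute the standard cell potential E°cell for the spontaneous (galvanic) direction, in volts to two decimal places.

+0.14 V

The Pb²⁺/Pb couple has the higher reduction potential, so it is the cathode; Co²⁺/Co is oxidised at the anode.
E°cell = E°(cathode) − E°(anode) = (-0.16) − (-0.30) = +0.14 V.
Since E°cell > 0, the reaction is spontaneous under standard conditions.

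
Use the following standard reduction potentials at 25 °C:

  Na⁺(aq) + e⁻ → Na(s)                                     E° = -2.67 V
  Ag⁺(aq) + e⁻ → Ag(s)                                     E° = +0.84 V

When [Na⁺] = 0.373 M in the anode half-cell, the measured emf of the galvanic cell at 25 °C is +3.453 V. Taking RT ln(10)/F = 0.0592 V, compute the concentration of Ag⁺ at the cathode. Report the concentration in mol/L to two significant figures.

Ag⁺/Ag is the cathode, Na⁺/Na the anode: E°cell = +3.51 V, n = 1.
Overall reaction: Ag⁺(aq) + Na(s) → Ag(s) + Na⁺(aq); Q = [Na⁺]^1/[Ag⁺]^1.
From E = E° − (0.0592/n) log Q: log Q = (E° − E)·n/0.0592 = (+3.51 − (+3.453))·1/0.0592 = 0.9628.
So 1·log[Ag⁺] = 1·log(0.373) − log Q = -0.4283 − (0.9628) = -1.3911; [Ag⁺] = 10^(-1.3911) ≈ 0.041 M.

0.041 M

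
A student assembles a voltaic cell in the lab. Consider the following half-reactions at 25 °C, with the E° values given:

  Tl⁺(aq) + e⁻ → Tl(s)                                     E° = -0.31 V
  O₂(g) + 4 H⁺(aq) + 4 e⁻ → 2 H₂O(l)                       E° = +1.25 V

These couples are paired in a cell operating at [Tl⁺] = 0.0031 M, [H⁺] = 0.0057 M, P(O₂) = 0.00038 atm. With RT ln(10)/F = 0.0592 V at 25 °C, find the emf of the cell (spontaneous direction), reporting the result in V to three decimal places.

+1.525 V

O₂/H₂O is the cathode (higher E°), Tl⁺/Tl the anode: E°cell = +1.25 − (-0.31) = +1.56 V, n = 4.
Overall: O₂(g) + 4 H⁺(aq) + 4 Tl(s) → 2 H₂O(l) + 4 Tl⁺(aq)
Q = [Tl⁺]^4 / (P(O₂)·[H⁺]^4); log Q = 2.362.
E = E° − (0.0592/n) log Q = +1.56 − (0.0592/4)(2.362) = +1.525 V.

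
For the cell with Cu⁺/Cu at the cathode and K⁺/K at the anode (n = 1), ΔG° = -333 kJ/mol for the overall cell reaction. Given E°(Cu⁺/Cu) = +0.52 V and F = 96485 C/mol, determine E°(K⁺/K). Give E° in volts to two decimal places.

E°cell = −ΔG°/(nF) = −(-333×10³)/((1)(96485)) = +3.451 V.
Since Cu⁺/Cu is the cathode and K⁺/K the anode, E°cell = E°(Cu⁺/Cu) − E°(K⁺/K).
So E°(K⁺/K) = E°(Cu⁺/Cu) − E°cell = (+0.52) − (+3.451) = -2.93 V.

-2.93 V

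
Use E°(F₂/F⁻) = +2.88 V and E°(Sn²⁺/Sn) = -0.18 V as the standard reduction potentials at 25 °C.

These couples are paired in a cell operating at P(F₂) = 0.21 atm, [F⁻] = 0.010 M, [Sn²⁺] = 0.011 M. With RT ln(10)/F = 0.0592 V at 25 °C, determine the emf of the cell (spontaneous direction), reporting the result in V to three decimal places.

F₂/F⁻ is the cathode (higher E°), Sn²⁺/Sn the anode: E°cell = +2.88 − (-0.18) = +3.06 V, n = 2.
Overall: F₂(g) + Sn(s) → 2 F⁻(aq) + Sn²⁺(aq)
Q = [F⁻]^2·[Sn²⁺] / (P(F₂)); log Q = -5.281.
E = E° − (0.0592/n) log Q = +3.06 − (0.0592/2)(-5.281) = +3.216 V.

+3.216 V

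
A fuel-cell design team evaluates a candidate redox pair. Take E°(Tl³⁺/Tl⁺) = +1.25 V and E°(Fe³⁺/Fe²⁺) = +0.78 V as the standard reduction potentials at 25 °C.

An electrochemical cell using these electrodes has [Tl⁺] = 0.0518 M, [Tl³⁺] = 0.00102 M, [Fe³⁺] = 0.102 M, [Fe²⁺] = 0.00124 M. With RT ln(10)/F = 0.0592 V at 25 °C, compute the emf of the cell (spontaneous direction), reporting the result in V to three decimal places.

Tl³⁺/Tl⁺ is the cathode (higher E°), Fe³⁺/Fe²⁺ the anode: E°cell = +1.25 − (+0.78) = +0.47 V, n = 2.
Overall: Tl³⁺(aq) + 2 Fe²⁺(aq) → Tl⁺(aq) + 2 Fe³⁺(aq)
Q = [Tl⁺]·[Fe³⁺]^2 / ([Tl³⁺]·[Fe²⁺]^2); log Q = 5.536.
E = E° − (0.0592/n) log Q = +0.47 − (0.0592/2)(5.536) = +0.306 V.

+0.306 V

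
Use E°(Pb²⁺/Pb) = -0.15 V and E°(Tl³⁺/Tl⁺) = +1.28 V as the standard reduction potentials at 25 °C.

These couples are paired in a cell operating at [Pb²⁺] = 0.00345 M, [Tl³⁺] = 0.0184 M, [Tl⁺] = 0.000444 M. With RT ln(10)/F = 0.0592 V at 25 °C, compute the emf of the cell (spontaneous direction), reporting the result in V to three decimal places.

+1.551 V

Tl³⁺/Tl⁺ is the cathode (higher E°), Pb²⁺/Pb the anode: E°cell = +1.28 − (-0.15) = +1.43 V, n = 2.
Overall: Tl³⁺(aq) + Pb(s) → Tl⁺(aq) + Pb²⁺(aq)
Q = [Tl⁺]·[Pb²⁺] / ([Tl³⁺]); log Q = -4.080.
E = E° − (0.0592/n) log Q = +1.43 − (0.0592/2)(-4.080) = +1.551 V.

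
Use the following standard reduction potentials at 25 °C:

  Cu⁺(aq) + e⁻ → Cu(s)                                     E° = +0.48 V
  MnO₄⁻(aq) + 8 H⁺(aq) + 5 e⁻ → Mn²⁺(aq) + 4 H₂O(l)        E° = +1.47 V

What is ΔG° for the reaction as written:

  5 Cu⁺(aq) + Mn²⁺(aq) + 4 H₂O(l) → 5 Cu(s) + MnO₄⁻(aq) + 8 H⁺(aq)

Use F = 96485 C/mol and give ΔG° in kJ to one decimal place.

+477.6 kJ

As written, Cu⁺/Cu is reduced (cathode) and MnO₄⁻/Mn²⁺ is oxidised (anode), so E°cell = (+0.48) − (+1.47) = -0.99 V.
Balancing electrons gives n = 5.
ΔG° = −nFE° = −(5)(96485)(-0.99) = 477,601 J = +477.6 kJ.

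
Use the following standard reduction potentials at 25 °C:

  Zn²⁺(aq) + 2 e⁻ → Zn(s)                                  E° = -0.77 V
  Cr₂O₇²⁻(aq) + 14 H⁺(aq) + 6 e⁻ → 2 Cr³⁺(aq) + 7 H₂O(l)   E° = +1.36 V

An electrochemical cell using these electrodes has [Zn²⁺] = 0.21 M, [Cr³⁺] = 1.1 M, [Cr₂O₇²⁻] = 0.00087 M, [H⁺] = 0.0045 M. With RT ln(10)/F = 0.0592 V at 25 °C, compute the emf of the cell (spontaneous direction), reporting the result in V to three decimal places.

+1.795 V

Cr₂O₇²⁻/Cr³⁺ is the cathode (higher E°), Zn²⁺/Zn the anode: E°cell = +1.36 − (-0.77) = +2.13 V, n = 6.
Overall: Cr₂O₇²⁻(aq) + 14 H⁺(aq) + 3 Zn(s) → 2 Cr³⁺(aq) + 7 H₂O(l) + 3 Zn²⁺(aq)
Q = [Cr³⁺]^2·[Zn²⁺]^3 / ([Cr₂O₇²⁻]·[H⁺]^14); log Q = 33.965.
E = E° − (0.0592/n) log Q = +2.13 − (0.0592/6)(33.965) = +1.795 V.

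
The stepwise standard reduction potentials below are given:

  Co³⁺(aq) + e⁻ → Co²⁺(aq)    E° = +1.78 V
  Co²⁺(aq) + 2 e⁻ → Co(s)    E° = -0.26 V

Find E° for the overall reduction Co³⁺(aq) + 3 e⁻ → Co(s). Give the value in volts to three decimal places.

+0.420 V

Since ΔG° = −nFE° is additive over sequential reductions, n₃E°₃ = n₁E°₁ + n₂E°₂.
E°₃ = (1×+1.78 + 2×-0.26) / 3 = (+1.260) / 3 = +0.420 V.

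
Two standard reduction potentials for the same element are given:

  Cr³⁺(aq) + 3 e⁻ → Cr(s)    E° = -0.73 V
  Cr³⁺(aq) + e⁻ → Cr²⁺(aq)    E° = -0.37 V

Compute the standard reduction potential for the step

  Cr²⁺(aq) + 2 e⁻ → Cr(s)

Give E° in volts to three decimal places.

Sequential free energies add, so n₃E°₃ = n₁E°₁ + n₂E°₂.
With n₃ = 3, and the known step contributing 1×(-0.37) V, the unknown satisfies 2·E° = 3×(-0.73) − 1×(-0.37) = -1.820.
E° = -1.820 / 2 = -0.910 V.

-0.910 V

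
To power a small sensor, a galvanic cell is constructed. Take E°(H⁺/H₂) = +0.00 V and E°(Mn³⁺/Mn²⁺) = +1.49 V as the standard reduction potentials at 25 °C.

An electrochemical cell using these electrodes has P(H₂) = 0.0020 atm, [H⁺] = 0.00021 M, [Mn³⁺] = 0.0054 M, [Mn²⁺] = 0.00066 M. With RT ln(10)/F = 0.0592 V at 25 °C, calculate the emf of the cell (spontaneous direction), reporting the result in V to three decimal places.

+1.682 V

Mn³⁺/Mn²⁺ is the cathode (higher E°), H⁺/H₂ the anode: E°cell = +1.49 − (+0.00) = +1.49 V, n = 2.
Overall: 2 Mn³⁺(aq) + H₂(g) → 2 Mn²⁺(aq) + 2 H⁺(aq)
Q = [Mn²⁺]^2·[H⁺]^2 / ([Mn³⁺]^2·P(H₂)); log Q = -6.482.
E = E° − (0.0592/n) log Q = +1.49 − (0.0592/2)(-6.482) = +1.682 V.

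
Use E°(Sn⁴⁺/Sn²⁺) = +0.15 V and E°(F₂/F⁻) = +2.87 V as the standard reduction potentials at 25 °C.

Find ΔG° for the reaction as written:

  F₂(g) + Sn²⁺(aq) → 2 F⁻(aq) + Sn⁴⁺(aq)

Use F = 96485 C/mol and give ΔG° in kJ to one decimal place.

As written, F₂/F⁻ is reduced (cathode) and Sn⁴⁺/Sn²⁺ is oxidised (anode), so E°cell = (+2.87) − (+0.15) = +2.72 V.
Balancing electrons gives n = 2.
ΔG° = −nFE° = −(2)(96485)(+2.72) = -524,878 J = -524.9 kJ.

-524.9 kJ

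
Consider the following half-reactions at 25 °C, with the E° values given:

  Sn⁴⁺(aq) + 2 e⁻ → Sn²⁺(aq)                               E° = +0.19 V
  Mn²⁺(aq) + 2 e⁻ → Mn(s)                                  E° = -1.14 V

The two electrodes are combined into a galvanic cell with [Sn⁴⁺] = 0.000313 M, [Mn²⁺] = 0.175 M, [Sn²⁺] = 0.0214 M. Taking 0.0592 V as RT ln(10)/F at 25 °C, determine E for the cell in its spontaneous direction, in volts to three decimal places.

+1.298 V

Sn⁴⁺/Sn²⁺ is the cathode (higher E°), Mn²⁺/Mn the anode: E°cell = +0.19 − (-1.14) = +1.33 V, n = 2.
Overall: Sn⁴⁺(aq) + Mn(s) → Sn²⁺(aq) + Mn²⁺(aq)
Q = [Sn²⁺]·[Mn²⁺] / ([Sn⁴⁺]); log Q = 1.078.
E = E° − (0.0592/n) log Q = +1.33 − (0.0592/2)(1.078) = +1.298 V.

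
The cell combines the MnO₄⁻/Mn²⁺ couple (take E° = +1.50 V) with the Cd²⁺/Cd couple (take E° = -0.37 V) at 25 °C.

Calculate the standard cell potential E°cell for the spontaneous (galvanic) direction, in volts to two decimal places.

+1.87 V

The MnO₄⁻/Mn²⁺ couple has the higher reduction potential, so it is the cathode; Cd²⁺/Cd is oxidised at the anode.
E°cell = E°(cathode) − E°(anode) = (+1.50) − (-0.37) = +1.87 V.
Since E°cell > 0, the reaction is spontaneous under standard conditions.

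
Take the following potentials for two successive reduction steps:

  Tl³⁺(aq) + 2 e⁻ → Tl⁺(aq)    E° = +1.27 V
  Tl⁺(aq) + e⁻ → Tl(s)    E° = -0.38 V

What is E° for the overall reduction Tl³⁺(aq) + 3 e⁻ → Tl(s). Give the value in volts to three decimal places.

Since ΔG° = −nFE° is additive over sequential reductions, n₃E°₃ = n₁E°₁ + n₂E°₂.
E°₃ = (2×+1.27 + 1×-0.38) / 3 = (+2.160) / 3 = +0.720 V.

+0.720 V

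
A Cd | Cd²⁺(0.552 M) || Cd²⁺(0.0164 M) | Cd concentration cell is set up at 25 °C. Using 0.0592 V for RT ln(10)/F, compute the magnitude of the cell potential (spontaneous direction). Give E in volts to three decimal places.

+0.045 V

For a concentration cell E°cell = 0. The 0.552 M side is the cathode (reduction is favoured where [Cd²⁺] is higher).
With n = 2, E = −(0.0592/2) log([Cd²⁺]ₐₙ/[Cd²⁺]꜀ₐₜ) = −(0.0592/2) log(0.0164/0.552) = −(0.0592/2)(-1.527) = +0.045 V.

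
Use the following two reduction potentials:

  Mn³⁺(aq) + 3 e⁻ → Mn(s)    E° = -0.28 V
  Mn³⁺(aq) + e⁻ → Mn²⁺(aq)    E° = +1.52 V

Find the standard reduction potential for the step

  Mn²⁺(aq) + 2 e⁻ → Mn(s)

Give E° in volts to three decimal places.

Sequential free energies add, so n₃E°₃ = n₁E°₁ + n₂E°₂.
With n₃ = 3, and the known step contributing 1×(+1.52) V, the unknown satisfies 2·E° = 3×(-0.28) − 1×(+1.52) = -2.360.
E° = -2.360 / 2 = -1.180 V.

-1.180 V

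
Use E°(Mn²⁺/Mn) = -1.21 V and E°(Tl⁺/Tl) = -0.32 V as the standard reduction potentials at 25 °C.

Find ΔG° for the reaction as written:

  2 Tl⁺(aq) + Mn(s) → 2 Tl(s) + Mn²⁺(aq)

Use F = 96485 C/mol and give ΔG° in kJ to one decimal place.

As written, Tl⁺/Tl is reduced (cathode) and Mn²⁺/Mn is oxidised (anode), so E°cell = (-0.32) − (-1.21) = +0.89 V.
Balancing electrons gives n = 2.
ΔG° = −nFE° = −(2)(96485)(+0.89) = -171,743 J = -171.7 kJ.

-171.7 kJ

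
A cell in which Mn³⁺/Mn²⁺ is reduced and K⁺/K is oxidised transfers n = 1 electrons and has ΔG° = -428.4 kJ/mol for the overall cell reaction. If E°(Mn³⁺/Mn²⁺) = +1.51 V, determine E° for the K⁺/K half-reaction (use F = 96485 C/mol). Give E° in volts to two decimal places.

E°cell = −ΔG°/(nF) = −(-428.4×10³)/((1)(96485)) = +4.440 V.
Since Mn³⁺/Mn²⁺ is the cathode and K⁺/K the anode, E°cell = E°(Mn³⁺/Mn²⁺) − E°(K⁺/K).
So E°(K⁺/K) = E°(Mn³⁺/Mn²⁺) − E°cell = (+1.51) − (+4.440) = -2.93 V.

-2.93 V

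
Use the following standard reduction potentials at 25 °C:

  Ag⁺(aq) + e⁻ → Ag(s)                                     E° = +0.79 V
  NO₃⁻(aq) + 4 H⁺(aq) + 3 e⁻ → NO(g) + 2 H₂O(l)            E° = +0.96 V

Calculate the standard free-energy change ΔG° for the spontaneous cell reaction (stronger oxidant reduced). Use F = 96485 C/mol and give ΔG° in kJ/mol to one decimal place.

NO₃⁻/NO (E° = +0.96 V) is the cathode; Ag⁺/Ag (E° = +0.79 V) is the anode, so E°cell = +0.17 V.
Balancing electrons gives n = 3 (lcm of 3 and 1).
ΔG° = −nFE° = −(3)(96485)(+0.17) = -49,207 J = -49.2 kJ/mol.

-49.2 kJ/mol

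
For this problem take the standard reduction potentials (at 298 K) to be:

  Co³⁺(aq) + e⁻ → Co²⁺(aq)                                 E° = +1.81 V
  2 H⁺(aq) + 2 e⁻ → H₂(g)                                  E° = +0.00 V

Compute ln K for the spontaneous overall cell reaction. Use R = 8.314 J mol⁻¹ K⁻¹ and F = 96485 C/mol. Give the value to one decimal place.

Cathode: Co³⁺/Co²⁺; anode: H⁺/H₂. E°cell = (+1.81) − (+0.00) = +1.81 V, with n = 2.
ΔG° = −nFE° = −RT ln K, so ln K = nFE°/(RT) = (2)(96485)(+1.81) / ((8.314)(298)) = 140.975.

141.0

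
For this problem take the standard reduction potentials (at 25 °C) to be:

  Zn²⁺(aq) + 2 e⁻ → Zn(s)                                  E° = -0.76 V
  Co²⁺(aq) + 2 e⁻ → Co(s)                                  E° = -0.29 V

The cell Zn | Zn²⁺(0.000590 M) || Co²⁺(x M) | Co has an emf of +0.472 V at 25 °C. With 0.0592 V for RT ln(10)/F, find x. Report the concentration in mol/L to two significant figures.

0.00069 M

Co²⁺/Co is the cathode, Zn²⁺/Zn the anode: E°cell = +0.47 V, n = 2.
Overall reaction: Co²⁺(aq) + Zn(s) → Co(s) + Zn²⁺(aq); Q = [Zn²⁺]^1/[Co²⁺]^1.
From E = E° − (0.0592/n) log Q: log Q = (E° − E)·n/0.0592 = (+0.47 − (+0.472))·2/0.0592 = -0.0676.
So 1·log[Co²⁺] = 1·log(0.00059) − log Q = -3.2291 − (-0.0676) = -3.1615; [Co²⁺] = 10^(-3.1615) ≈ 0.00069 M.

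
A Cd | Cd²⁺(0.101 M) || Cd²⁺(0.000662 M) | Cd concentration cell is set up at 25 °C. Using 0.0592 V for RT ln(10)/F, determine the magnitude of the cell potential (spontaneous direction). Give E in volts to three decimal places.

For a concentration cell E°cell = 0. The 0.101 M side is the cathode (reduction is favoured where [Cd²⁺] is higher).
With n = 2, E = −(0.0592/2) log([Cd²⁺]ₐₙ/[Cd²⁺]꜀ₐₜ) = −(0.0592/2) log(0.000662/0.101) = −(0.0592/2)(-2.183) = +0.065 V.

+0.065 V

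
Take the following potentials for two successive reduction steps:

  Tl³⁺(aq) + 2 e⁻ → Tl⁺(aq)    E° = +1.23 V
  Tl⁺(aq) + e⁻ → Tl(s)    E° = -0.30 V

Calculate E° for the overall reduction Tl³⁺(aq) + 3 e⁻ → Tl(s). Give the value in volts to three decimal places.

+0.720 V

Adding the free-energy changes (−nFE°) of the two steps gives −n₃FE°₃ = −n₁FE°₁ − n₂FE°₂.
E°₃ = (2×+1.23 + 1×-0.30) / 3 = (+2.160) / 3 = +0.720 V.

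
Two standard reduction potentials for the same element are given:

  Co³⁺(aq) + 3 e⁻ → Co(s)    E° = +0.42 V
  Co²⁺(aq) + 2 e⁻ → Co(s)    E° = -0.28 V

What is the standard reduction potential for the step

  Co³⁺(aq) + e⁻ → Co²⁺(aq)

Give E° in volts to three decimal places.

+1.820 V

Sequential free energies add, so n₃E°₃ = n₁E°₁ + n₂E°₂.
With n₃ = 3, and the known step contributing 2×(-0.28) V, the unknown satisfies 1·E° = 3×(+0.42) − 2×(-0.28) = +1.820.
E° = +1.820 / 1 = +1.820 V.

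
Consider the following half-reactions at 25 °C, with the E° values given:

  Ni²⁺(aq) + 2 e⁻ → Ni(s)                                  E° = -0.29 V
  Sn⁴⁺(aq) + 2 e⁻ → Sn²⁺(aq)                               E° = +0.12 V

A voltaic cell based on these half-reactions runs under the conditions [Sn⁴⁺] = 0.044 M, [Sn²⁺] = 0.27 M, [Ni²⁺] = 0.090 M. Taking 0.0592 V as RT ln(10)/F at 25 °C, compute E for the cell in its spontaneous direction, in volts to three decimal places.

+0.418 V

Sn⁴⁺/Sn²⁺ is the cathode (higher E°), Ni²⁺/Ni the anode: E°cell = +0.12 − (-0.29) = +0.41 V, n = 2.
Overall: Sn⁴⁺(aq) + Ni(s) → Sn²⁺(aq) + Ni²⁺(aq)
Q = [Sn²⁺]·[Ni²⁺] / ([Sn⁴⁺]); log Q = -0.258.
E = E° − (0.0592/n) log Q = +0.41 − (0.0592/2)(-0.258) = +0.418 V.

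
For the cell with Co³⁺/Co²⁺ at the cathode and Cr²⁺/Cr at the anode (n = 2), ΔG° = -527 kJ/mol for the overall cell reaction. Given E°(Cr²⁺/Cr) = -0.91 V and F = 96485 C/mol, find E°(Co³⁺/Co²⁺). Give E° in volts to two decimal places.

+1.82 V

E°cell = −ΔG°/(nF) = −(-527×10³)/((2)(96485)) = +2.731 V.
Since Co³⁺/Co²⁺ is the cathode and Cr²⁺/Cr the anode, E°cell = E°(Co³⁺/Co²⁺) − E°(Cr²⁺/Cr).
So E°(Co³⁺/Co²⁺) = E°cell + E°(Cr²⁺/Cr) = +2.731 + (-0.91) = +1.82 V.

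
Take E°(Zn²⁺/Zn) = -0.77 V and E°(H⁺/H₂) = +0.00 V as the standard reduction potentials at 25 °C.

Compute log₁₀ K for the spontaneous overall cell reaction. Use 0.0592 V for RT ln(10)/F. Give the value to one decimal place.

26.0

Cathode: H⁺/H₂; anode: Zn²⁺/Zn. E°cell = +0.77 V, n = 2.
log K = nE°cell / 0.0592 = (2)(+0.77) / 0.0592 = 26.0.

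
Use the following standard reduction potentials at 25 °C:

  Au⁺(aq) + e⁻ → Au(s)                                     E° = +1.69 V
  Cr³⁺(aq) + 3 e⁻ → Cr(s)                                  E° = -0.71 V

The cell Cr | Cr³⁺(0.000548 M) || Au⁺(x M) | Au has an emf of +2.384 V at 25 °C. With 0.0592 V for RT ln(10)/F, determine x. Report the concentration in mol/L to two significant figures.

Au⁺/Au is the cathode, Cr³⁺/Cr the anode: E°cell = +2.40 V, n = 3.
Overall reaction: 3 Au⁺(aq) + Cr(s) → 3 Au(s) + Cr³⁺(aq); Q = [Cr³⁺]^1/[Au⁺]^3.
From E = E° − (0.0592/n) log Q: log Q = (E° − E)·n/0.0592 = (+2.40 − (+2.384))·3/0.0592 = 0.8108.
So 3·log[Au⁺] = 1·log(0.000548) − log Q = -3.2612 − (0.8108) = -4.0720; log[Au⁺] = -4.0720 / 3 = -1.3573; [Au⁺] = 10^(-1.3573) ≈ 0.044 M.

0.044 M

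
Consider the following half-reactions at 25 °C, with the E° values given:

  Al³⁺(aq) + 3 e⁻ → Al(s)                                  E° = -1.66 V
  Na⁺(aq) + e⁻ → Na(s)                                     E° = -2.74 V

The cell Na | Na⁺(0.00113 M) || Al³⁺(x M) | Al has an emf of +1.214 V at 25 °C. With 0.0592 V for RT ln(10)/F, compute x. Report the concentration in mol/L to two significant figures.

Al³⁺/Al is the cathode, Na⁺/Na the anode: E°cell = +1.08 V, n = 3.
Overall reaction: Al³⁺(aq) + 3 Na(s) → Al(s) + 3 Na⁺(aq); Q = [Na⁺]^3/[Al³⁺]^1.
From E = E° − (0.0592/n) log Q: log Q = (E° − E)·n/0.0592 = (+1.08 − (+1.214))·3/0.0592 = -6.7905.
So 1·log[Al³⁺] = 3·log(0.00113) − log Q = -8.8408 − (-6.7905) = -2.0503; [Al³⁺] = 10^(-2.0503) ≈ 0.0089 M.

0.0089 M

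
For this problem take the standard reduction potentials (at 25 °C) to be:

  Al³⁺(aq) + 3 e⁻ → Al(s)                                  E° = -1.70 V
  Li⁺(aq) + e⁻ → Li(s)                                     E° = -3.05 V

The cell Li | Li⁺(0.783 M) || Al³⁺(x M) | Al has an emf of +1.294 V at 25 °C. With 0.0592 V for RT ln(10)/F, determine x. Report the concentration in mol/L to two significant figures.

0.00070 M

Al³⁺/Al is the cathode, Li⁺/Li the anode: E°cell = +1.35 V, n = 3.
Overall reaction: Al³⁺(aq) + 3 Li(s) → Al(s) + 3 Li⁺(aq); Q = [Li⁺]^3/[Al³⁺]^1.
From E = E° − (0.0592/n) log Q: log Q = (E° − E)·n/0.0592 = (+1.35 − (+1.294))·3/0.0592 = 2.8378.
So 1·log[Al³⁺] = 3·log(0.783) − log Q = -0.3187 − (2.8378) = -3.1565; [Al³⁺] = 10^(-3.1565) ≈ 0.00070 M.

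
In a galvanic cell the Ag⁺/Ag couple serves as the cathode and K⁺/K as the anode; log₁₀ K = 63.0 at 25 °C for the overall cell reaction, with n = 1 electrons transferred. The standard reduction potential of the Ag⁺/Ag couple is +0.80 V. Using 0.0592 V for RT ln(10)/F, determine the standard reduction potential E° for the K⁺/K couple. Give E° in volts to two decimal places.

-2.93 V

E°cell = (0.0592/n)·log K = (0.0592/1)(63.0) = +3.730 V.
Since Ag⁺/Ag is the cathode and K⁺/K the anode, E°cell = E°(Ag⁺/Ag) − E°(K⁺/K).
So E°(K⁺/K) = E°(Ag⁺/Ag) − E°cell = (+0.80) − (+3.730) = -2.93 V.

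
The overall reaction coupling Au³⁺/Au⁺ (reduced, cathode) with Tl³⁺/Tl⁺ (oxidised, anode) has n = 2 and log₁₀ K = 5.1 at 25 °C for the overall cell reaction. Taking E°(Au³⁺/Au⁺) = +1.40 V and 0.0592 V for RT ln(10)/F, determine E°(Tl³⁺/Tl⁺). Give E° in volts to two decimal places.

+1.25 V

E°cell = (0.0592/n)·log K = (0.0592/2)(5.1) = +0.151 V.
Since Au³⁺/Au⁺ is the cathode and Tl³⁺/Tl⁺ the anode, E°cell = E°(Au³⁺/Au⁺) − E°(Tl³⁺/Tl⁺).
So E°(Tl³⁺/Tl⁺) = E°(Au³⁺/Au⁺) − E°cell = (+1.40) − (+0.151) = +1.25 V.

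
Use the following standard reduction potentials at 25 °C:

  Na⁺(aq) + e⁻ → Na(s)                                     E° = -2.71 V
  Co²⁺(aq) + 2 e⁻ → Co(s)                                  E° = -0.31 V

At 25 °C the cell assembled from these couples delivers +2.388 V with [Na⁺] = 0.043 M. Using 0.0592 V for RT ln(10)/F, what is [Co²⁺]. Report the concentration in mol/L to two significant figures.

0.00073 M

Co²⁺/Co is the cathode, Na⁺/Na the anode: E°cell = +2.40 V, n = 2.
Overall reaction: Co²⁺(aq) + 2 Na(s) → Co(s) + 2 Na⁺(aq); Q = [Na⁺]^2/[Co²⁺]^1.
From E = E° − (0.0592/n) log Q: log Q = (E° − E)·n/0.0592 = (+2.40 − (+2.388))·2/0.0592 = 0.4054.
So 1·log[Co²⁺] = 2·log(0.043) − log Q = -2.7331 − (0.4054) = -3.1385; [Co²⁺] = 10^(-3.1385) ≈ 0.00073 M.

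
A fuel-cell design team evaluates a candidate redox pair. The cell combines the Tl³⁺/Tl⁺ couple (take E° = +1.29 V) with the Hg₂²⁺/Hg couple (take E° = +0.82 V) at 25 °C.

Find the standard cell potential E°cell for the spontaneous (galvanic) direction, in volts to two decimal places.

The Tl³⁺/Tl⁺ couple has the higher reduction potential, so it is the cathode; Hg₂²⁺/Hg is oxidised at the anode.
E°cell = E°(cathode) − E°(anode) = (+1.29) − (+0.82) = +0.47 V.

+0.47 V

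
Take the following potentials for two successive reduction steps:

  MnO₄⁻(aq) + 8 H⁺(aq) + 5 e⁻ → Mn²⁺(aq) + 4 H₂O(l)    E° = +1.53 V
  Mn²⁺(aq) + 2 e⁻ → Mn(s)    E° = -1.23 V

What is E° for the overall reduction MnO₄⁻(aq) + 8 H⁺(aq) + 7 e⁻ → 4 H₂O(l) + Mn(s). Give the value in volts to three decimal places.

+0.741 V

Standard free energies of sequential steps add: ΔG°₃ = ΔG°₁ + ΔG°₂, so n₃E°₃ = n₁E°₁ + n₂E°₂.
E°₃ = (5×+1.53 + 2×-1.23) / 7 = (+5.190) / 7 = +0.741 V.
E° values themselves are not directly additive — weighting by electron count is essential.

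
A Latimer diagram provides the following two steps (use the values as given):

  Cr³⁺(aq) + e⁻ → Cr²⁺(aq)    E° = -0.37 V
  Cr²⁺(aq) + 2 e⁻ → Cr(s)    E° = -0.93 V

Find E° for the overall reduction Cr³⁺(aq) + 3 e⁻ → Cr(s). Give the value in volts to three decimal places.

-0.743 V

Since ΔG° = −nFE° is additive over sequential reductions, n₃E°₃ = n₁E°₁ + n₂E°₂.
E°₃ = (1×-0.37 + 2×-0.93) / 3 = (-2.230) / 3 = -0.743 V.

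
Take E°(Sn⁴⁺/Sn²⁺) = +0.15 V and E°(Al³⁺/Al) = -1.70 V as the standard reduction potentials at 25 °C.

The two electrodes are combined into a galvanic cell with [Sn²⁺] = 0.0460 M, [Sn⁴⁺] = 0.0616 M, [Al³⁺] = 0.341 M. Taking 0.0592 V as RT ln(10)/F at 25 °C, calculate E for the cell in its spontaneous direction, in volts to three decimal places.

+1.863 V

Sn⁴⁺/Sn²⁺ is the cathode (higher E°), Al³⁺/Al the anode: E°cell = +0.15 − (-1.70) = +1.85 V, n = 6.
Overall: 3 Sn⁴⁺(aq) + 2 Al(s) → 3 Sn²⁺(aq) + 2 Al³⁺(aq)
Q = [Sn²⁺]^3·[Al³⁺]^2 / ([Sn⁴⁺]^3); log Q = -1.315.
E = E° − (0.0592/n) log Q = +1.85 − (0.0592/6)(-1.315) = +1.863 V.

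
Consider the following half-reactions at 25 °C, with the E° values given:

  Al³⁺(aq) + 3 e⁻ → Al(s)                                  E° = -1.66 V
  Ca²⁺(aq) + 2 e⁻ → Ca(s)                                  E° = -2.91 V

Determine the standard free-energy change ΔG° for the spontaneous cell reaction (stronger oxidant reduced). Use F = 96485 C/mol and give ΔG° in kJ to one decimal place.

Al³⁺/Al (E° = -1.66 V) is the cathode; Ca²⁺/Ca (E° = -2.91 V) is the anode, so E°cell = +1.25 V.
Balancing electrons gives n = 6 (lcm of 3 and 2).
ΔG° = −nFE° = −(6)(96485)(+1.25) = -723,638 J = -723.6 kJ.

-723.6 kJ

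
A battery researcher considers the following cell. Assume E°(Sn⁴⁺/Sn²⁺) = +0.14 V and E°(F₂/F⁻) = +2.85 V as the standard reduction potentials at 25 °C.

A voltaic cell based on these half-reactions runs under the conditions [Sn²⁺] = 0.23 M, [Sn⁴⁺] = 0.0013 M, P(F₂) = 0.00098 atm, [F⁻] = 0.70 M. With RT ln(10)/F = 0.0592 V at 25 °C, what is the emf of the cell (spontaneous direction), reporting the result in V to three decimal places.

+2.697 V

F₂/F⁻ is the cathode (higher E°), Sn⁴⁺/Sn²⁺ the anode: E°cell = +2.85 − (+0.14) = +2.71 V, n = 2.
Overall: F₂(g) + Sn²⁺(aq) → 2 F⁻(aq) + Sn⁴⁺(aq)
Q = [F⁻]^2·[Sn⁴⁺] / (P(F₂)·[Sn²⁺]); log Q = 0.451.
E = E° − (0.0592/n) log Q = +2.71 − (0.0592/2)(0.451) = +2.697 V.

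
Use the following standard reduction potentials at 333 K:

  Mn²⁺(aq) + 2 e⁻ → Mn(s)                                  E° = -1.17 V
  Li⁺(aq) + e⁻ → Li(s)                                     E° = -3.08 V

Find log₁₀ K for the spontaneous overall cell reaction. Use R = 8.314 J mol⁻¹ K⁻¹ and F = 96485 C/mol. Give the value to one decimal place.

57.8

Cathode: Mn²⁺/Mn; anode: Li⁺/Li. E°cell = (-1.17) − (-3.08) = +1.91 V, with n = 2.
ΔG° = −nFE° = −RT ln K, so ln K = nFE°/(RT) = (2)(96485)(+1.91) / ((8.314)(333)) = 133.128.
log₁₀ K = 133.128 / ln 10 = 57.8.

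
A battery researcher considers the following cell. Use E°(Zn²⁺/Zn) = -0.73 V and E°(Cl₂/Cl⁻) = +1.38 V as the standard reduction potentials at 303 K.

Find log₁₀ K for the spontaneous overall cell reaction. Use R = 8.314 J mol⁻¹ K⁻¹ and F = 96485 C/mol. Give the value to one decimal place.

70.2

Cathode: Cl₂/Cl⁻; anode: Zn²⁺/Zn. E°cell = (+1.38) − (-0.73) = +2.11 V, with n = 2.
ΔG° = −nFE° = −RT ln K, so ln K = nFE°/(RT) = (2)(96485)(+2.11) / ((8.314)(303)) = 161.629.
log₁₀ K = 161.629 / ln 10 = 70.2.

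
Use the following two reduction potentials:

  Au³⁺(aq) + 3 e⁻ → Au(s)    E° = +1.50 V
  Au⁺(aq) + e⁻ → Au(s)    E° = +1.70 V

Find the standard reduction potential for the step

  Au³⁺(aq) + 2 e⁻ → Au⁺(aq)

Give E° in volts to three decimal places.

+1.400 V

Sequential free energies add, so n₃E°₃ = n₁E°₁ + n₂E°₂.
With n₃ = 3, and the known step contributing 1×(+1.70) V, the unknown satisfies 2·E° = 3×(+1.50) − 1×(+1.70) = +2.800.
E° = +2.800 / 2 = +1.400 V.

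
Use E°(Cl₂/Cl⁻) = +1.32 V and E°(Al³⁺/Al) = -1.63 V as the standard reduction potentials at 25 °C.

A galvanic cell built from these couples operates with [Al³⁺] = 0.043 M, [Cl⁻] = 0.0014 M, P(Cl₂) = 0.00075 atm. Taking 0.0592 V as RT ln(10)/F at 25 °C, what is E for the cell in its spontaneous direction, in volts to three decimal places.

Cl₂/Cl⁻ is the cathode (higher E°), Al³⁺/Al the anode: E°cell = +1.32 − (-1.63) = +2.95 V, n = 6.
Overall: 3 Cl₂(g) + 2 Al(s) → 6 Cl⁻(aq) + 2 Al³⁺(aq)
Q = [Cl⁻]^6·[Al³⁺]^2 / (P(Cl₂)^3); log Q = -10.481.
E = E° − (0.0592/n) log Q = +2.95 − (0.0592/6)(-10.481) = +3.053 V.

+3.053 V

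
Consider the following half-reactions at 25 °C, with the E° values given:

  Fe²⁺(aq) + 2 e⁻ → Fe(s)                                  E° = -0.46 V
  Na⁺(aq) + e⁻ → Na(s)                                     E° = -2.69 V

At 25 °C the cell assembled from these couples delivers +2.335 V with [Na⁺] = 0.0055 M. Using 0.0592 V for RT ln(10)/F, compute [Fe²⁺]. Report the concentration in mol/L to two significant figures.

Fe²⁺/Fe is the cathode, Na⁺/Na the anode: E°cell = +2.23 V, n = 2.
Overall reaction: Fe²⁺(aq) + 2 Na(s) → Fe(s) + 2 Na⁺(aq); Q = [Na⁺]^2/[Fe²⁺]^1.
From E = E° − (0.0592/n) log Q: log Q = (E° − E)·n/0.0592 = (+2.23 − (+2.335))·2/0.0592 = -3.5473.
So 1·log[Fe²⁺] = 2·log(0.0055) − log Q = -4.5193 − (-3.5473) = -0.9720; [Fe²⁺] = 10^(-0.9720) ≈ 0.11 M.

0.11 M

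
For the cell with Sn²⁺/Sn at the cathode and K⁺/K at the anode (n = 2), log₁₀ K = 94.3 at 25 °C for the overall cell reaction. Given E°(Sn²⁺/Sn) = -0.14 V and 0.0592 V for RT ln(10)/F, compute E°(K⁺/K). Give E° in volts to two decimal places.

E°cell = (0.0592/n)·log K = (0.0592/2)(94.3) = +2.791 V.
Since Sn²⁺/Sn is the cathode and K⁺/K the anode, E°cell = E°(Sn²⁺/Sn) − E°(K⁺/K).
So E°(K⁺/K) = E°(Sn²⁺/Sn) − E°cell = (-0.14) − (+2.791) = -2.93 V.

-2.93 V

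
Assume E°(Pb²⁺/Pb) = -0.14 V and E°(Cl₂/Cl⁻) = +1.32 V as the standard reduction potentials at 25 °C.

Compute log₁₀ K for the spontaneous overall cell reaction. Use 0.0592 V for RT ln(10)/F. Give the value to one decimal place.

Cathode: Cl₂/Cl⁻; anode: Pb²⁺/Pb. E°cell = +1.46 V, n = 2.
log K = nE°cell / 0.0592 = (2)(+1.46) / 0.0592 = 49.3.

49.3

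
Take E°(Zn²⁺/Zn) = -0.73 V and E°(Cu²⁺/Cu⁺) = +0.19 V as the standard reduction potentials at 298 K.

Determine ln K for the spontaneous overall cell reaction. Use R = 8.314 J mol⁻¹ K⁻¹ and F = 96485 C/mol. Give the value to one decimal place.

71.7

Cathode: Cu²⁺/Cu⁺; anode: Zn²⁺/Zn. E°cell = (+0.19) − (-0.73) = +0.92 V, with n = 2.
ΔG° = −nFE° = −RT ln K, so ln K = nFE°/(RT) = (2)(96485)(+0.92) / ((8.314)(298)) = 71.656.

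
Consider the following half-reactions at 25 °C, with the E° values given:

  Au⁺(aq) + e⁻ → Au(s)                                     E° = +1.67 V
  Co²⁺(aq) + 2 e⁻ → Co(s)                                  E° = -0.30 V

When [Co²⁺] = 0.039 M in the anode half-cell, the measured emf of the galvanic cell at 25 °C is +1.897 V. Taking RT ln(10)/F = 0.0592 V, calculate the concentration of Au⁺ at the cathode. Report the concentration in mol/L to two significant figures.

Au⁺/Au is the cathode, Co²⁺/Co the anode: E°cell = +1.97 V, n = 2.
Overall reaction: 2 Au⁺(aq) + Co(s) → 2 Au(s) + Co²⁺(aq); Q = [Co²⁺]^1/[Au⁺]^2.
From E = E° − (0.0592/n) log Q: log Q = (E° − E)·n/0.0592 = (+1.97 − (+1.897))·2/0.0592 = 2.4662.
So 2·log[Au⁺] = 1·log(0.039) − log Q = -1.4089 − (2.4662) = -3.8751; log[Au⁺] = -3.8751 / 2 = -1.9376; [Au⁺] = 10^(-1.9376) ≈ 0.012 M.

0.012 M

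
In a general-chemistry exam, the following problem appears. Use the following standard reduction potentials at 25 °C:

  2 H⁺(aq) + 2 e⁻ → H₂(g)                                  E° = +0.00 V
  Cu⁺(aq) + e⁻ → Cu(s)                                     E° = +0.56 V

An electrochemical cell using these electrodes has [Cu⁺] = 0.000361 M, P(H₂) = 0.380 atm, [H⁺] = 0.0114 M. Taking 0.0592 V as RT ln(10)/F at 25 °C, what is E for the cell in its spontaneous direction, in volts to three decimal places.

+0.459 V

Cu⁺/Cu is the cathode (higher E°), H⁺/H₂ the anode: E°cell = +0.56 − (+0.00) = +0.56 V, n = 2.
Overall: 2 Cu⁺(aq) + H₂(g) → 2 Cu(s) + 2 H⁺(aq)
Q = [H⁺]^2 / ([Cu⁺]^2·P(H₂)); log Q = 3.419.
E = E° − (0.0592/n) log Q = +0.56 − (0.0592/2)(3.419) = +0.459 V.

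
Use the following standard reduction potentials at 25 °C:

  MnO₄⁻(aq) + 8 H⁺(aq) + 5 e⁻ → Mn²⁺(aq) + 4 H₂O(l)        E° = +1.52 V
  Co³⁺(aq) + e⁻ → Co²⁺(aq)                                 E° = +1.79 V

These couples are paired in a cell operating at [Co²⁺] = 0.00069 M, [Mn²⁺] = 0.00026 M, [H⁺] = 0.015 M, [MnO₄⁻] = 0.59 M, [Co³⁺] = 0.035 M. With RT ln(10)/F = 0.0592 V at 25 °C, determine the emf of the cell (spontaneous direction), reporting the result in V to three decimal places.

+0.504 V

Co³⁺/Co²⁺ is the cathode (higher E°), MnO₄⁻/Mn²⁺ the anode: E°cell = +1.79 − (+1.52) = +0.27 V, n = 5.
Overall: 5 Co³⁺(aq) + Mn²⁺(aq) + 4 H₂O(l) → 5 Co²⁺(aq) + MnO₄⁻(aq) + 8 H⁺(aq)
Q = [Co²⁺]^5·[MnO₄⁻]·[H⁺]^8 / ([Co³⁺]^5·[Mn²⁺]); log Q = -19.761.
E = E° − (0.0592/n) log Q = +0.27 − (0.0592/5)(-19.761) = +0.504 V.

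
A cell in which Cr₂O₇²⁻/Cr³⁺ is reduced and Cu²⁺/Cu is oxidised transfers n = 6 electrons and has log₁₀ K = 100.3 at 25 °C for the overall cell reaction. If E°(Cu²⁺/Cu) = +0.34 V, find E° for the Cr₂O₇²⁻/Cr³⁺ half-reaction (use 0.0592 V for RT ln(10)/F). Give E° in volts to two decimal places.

+1.33 V

E°cell = (0.0592/n)·log K = (0.0592/6)(100.3) = +0.990 V.
Since Cr₂O₇²⁻/Cr³⁺ is the cathode and Cu²⁺/Cu the anode, E°cell = E°(Cr₂O₇²⁻/Cr³⁺) − E°(Cu²⁺/Cu).
So E°(Cr₂O₇²⁻/Cr³⁺) = E°cell + E°(Cu²⁺/Cu) = +0.990 + (+0.34) = +1.33 V.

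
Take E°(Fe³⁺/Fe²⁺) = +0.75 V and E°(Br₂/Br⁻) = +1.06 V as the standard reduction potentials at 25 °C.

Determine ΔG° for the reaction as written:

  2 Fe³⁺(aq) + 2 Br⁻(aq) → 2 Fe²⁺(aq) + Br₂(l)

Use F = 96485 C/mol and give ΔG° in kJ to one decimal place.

As written, Fe³⁺/Fe²⁺ is reduced (cathode) and Br₂/Br⁻ is oxidised (anode), so E°cell = (+0.75) − (+1.06) = -0.31 V.
Balancing electrons gives n = 2.
ΔG° = −nFE° = −(2)(96485)(-0.31) = 59,821 J = +59.8 kJ.

+59.8 kJ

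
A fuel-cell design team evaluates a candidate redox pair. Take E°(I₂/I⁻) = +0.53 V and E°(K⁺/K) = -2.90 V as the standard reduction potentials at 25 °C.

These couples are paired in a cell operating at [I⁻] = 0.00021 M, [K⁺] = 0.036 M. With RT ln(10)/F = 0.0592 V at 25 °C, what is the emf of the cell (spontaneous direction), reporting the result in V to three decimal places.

I₂/I⁻ is the cathode (higher E°), K⁺/K the anode: E°cell = +0.53 − (-2.90) = +3.43 V, n = 2.
Overall: I₂(s) + 2 K(s) → 2 I⁻(aq) + 2 K⁺(aq)
Q = [I⁻]^2·[K⁺]^2; log Q = -10.243.
E = E° − (0.0592/n) log Q = +3.43 − (0.0592/2)(-10.243) = +3.733 V.

+3.733 V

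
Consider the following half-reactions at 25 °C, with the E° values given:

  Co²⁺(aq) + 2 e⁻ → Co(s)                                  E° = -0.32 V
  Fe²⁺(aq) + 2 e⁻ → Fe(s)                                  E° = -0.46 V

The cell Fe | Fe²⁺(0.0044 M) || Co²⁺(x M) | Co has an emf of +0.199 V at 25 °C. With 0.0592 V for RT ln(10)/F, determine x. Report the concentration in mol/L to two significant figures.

0.43 M

Co²⁺/Co is the cathode, Fe²⁺/Fe the anode: E°cell = +0.14 V, n = 2.
Overall reaction: Co²⁺(aq) + Fe(s) → Co(s) + Fe²⁺(aq); Q = [Fe²⁺]^1/[Co²⁺]^1.
From E = E° − (0.0592/n) log Q: log Q = (E° − E)·n/0.0592 = (+0.14 − (+0.199))·2/0.0592 = -1.9932.
So 1·log[Co²⁺] = 1·log(0.0044) − log Q = -2.3565 − (-1.9932) = -0.3633; [Co²⁺] = 10^(-0.3633) ≈ 0.43 M.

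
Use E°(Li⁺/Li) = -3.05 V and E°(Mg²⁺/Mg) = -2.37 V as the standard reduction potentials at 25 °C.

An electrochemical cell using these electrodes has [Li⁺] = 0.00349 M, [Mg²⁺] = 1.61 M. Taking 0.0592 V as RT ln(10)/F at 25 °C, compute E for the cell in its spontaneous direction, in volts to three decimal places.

+0.832 V

Mg²⁺/Mg is the cathode (higher E°), Li⁺/Li the anode: E°cell = -2.37 − (-3.05) = +0.68 V, n = 2.
Overall: Mg²⁺(aq) + 2 Li(s) → Mg(s) + 2 Li⁺(aq)
Q = [Li⁺]^2 / ([Mg²⁺]); log Q = -5.121.
E = E° − (0.0592/n) log Q = +0.68 − (0.0592/2)(-5.121) = +0.832 V.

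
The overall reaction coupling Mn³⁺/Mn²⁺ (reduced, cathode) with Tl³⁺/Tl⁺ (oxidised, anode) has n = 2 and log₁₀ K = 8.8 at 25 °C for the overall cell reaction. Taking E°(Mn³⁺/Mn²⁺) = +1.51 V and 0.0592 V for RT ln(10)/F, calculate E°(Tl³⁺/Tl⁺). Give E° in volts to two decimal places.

E°cell = (0.0592/n)·log K = (0.0592/2)(8.8) = +0.260 V.
Since Mn³⁺/Mn²⁺ is the cathode and Tl³⁺/Tl⁺ the anode, E°cell = E°(Mn³⁺/Mn²⁺) − E°(Tl³⁺/Tl⁺).
So E°(Tl³⁺/Tl⁺) = E°(Mn³⁺/Mn²⁺) − E°cell = (+1.51) − (+0.260) = +1.25 V.

+1.25 V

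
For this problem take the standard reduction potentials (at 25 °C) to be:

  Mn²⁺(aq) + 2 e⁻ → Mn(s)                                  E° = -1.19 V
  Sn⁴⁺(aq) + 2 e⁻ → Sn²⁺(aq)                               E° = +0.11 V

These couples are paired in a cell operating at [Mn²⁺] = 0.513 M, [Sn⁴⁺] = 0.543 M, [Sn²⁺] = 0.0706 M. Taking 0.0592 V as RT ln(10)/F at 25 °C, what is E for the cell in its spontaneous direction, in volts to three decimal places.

Sn⁴⁺/Sn²⁺ is the cathode (higher E°), Mn²⁺/Mn the anode: E°cell = +0.11 − (-1.19) = +1.30 V, n = 2.
Overall: Sn⁴⁺(aq) + Mn(s) → Sn²⁺(aq) + Mn²⁺(aq)
Q = [Sn²⁺]·[Mn²⁺] / ([Sn⁴⁺]); log Q = -1.176.
E = E° − (0.0592/n) log Q = +1.30 − (0.0592/2)(-1.176) = +1.335 V.

+1.335 V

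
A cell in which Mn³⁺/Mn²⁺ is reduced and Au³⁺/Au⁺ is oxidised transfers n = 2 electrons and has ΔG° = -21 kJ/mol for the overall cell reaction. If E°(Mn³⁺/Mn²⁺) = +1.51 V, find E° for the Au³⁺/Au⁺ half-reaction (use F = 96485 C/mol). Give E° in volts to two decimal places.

+1.40 V

E°cell = −ΔG°/(nF) = −(-21×10³)/((2)(96485)) = +0.109 V.
Since Mn³⁺/Mn²⁺ is the cathode and Au³⁺/Au⁺ the anode, E°cell = E°(Mn³⁺/Mn²⁺) − E°(Au³⁺/Au⁺).
So E°(Au³⁺/Au⁺) = E°(Mn³⁺/Mn²⁺) − E°cell = (+1.51) − (+0.109) = +1.40 V.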